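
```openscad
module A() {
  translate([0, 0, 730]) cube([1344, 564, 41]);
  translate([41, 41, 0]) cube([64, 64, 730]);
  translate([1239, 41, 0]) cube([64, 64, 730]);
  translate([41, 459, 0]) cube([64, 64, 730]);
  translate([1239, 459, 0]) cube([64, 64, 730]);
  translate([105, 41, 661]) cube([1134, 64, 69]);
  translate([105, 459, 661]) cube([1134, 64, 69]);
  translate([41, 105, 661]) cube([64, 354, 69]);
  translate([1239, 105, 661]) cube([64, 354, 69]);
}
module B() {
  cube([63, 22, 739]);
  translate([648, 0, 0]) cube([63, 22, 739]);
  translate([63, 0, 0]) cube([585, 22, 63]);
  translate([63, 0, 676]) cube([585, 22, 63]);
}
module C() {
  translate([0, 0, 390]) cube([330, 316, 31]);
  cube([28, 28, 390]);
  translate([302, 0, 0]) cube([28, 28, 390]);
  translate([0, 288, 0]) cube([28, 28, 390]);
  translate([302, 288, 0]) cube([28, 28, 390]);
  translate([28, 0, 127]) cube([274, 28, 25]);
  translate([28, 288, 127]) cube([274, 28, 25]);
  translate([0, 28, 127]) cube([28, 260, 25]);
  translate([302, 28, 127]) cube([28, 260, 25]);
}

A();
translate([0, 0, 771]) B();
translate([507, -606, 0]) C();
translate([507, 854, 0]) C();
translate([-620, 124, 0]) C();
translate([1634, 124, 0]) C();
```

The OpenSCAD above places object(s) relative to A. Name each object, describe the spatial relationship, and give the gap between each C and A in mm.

A is a table. B is a picture frame. C is a stool. The picture frame is on top of the table. Four stools sit around the table at the −y, +y, −x, +x sides. The gap between each stool and the table is 290 mm.

Each stool's nearest face is 290 mm from the table's bounding box.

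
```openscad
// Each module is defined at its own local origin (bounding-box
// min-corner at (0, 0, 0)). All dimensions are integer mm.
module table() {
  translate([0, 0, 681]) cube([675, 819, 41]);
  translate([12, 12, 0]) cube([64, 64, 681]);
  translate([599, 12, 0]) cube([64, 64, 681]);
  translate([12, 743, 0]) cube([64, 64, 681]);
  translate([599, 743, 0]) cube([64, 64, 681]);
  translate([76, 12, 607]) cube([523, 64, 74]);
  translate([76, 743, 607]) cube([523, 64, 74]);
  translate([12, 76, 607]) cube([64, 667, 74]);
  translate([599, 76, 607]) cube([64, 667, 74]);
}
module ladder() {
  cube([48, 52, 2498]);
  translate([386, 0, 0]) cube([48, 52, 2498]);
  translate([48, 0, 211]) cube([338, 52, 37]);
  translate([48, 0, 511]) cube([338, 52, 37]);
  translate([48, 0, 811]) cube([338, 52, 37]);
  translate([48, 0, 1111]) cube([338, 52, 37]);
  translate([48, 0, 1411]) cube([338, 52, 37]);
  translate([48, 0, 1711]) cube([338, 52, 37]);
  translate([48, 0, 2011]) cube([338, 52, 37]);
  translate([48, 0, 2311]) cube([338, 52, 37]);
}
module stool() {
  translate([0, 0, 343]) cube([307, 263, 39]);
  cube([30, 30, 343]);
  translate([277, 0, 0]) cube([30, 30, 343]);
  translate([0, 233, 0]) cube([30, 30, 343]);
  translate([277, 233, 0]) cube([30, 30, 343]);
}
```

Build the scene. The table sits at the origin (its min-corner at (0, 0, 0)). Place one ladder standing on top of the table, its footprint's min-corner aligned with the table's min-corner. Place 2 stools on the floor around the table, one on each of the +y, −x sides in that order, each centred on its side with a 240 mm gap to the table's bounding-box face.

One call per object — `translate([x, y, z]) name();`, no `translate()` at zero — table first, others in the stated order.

table();
translate([0, 0, 722]) ladder();
translate([184, 1059, 0]) stool();
translate([-547, 278, 0]) stool();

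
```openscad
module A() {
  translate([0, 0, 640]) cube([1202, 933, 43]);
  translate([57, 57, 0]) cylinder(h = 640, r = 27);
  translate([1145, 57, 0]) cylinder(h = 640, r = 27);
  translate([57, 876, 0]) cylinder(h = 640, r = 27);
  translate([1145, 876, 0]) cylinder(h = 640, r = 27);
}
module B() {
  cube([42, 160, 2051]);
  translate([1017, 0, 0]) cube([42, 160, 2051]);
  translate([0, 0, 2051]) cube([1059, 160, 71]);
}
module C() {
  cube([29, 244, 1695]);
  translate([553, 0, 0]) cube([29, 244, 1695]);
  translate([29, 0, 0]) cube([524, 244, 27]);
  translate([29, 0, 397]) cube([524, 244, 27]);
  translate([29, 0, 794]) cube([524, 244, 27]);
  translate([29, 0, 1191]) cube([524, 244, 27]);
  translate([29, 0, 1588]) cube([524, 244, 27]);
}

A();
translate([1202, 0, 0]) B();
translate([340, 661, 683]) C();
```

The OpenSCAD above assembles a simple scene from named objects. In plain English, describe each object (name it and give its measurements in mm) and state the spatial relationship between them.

A is a table: top 1202 mm (x) × 933 mm (y), 43 mm thick, upper face at z = 683 mm, on four round legs of 54 mm diameter, each leg's bounding box inset 30 mm from the nearest pair of top edges, running from z = 0 to the bottom of the top.

B is a door frame. The clear opening is 975 mm wide and 2051 mm high. Two 42 mm wide jambs, 160 mm deep, stand either side of the opening from the floor to the top of the opening. A 71 mm thick head sits across the top of both jambs, spanning the full outside width of the frame.

C is an open bookshelf. Two side panels, each 29 mm thick, 244 mm deep and 1695 mm tall, stand 582 mm apart (outside-to-outside). Between them sit 5 shelves, each 27 mm thick and 244 mm deep, spanning the full gap between the sides. The bottom shelf rests on the floor (its underside at z = 0) and the clear gap between one shelf's top and the next shelf's underside is 370 mm.

The door frame is against the table's +x side, with their −y faces flush. The bookshelf is on top of the table.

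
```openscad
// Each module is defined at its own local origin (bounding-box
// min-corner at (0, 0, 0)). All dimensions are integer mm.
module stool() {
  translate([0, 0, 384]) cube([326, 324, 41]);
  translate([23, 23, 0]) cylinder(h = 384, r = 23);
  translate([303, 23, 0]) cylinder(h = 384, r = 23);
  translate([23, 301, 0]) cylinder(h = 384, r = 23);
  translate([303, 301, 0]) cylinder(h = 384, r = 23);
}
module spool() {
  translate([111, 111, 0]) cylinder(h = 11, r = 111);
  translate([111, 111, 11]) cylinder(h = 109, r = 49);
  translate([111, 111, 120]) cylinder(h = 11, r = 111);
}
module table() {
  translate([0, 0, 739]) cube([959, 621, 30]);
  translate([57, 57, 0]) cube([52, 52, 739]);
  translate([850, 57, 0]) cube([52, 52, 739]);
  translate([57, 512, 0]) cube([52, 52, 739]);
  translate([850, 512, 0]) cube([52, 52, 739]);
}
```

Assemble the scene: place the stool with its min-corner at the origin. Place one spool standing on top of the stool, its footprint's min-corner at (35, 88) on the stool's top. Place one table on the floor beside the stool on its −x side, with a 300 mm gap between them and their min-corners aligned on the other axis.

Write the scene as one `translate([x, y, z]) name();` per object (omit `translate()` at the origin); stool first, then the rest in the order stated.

stool();
translate([35, 88, 425]) spool();
translate([-1259, 0, 0]) table();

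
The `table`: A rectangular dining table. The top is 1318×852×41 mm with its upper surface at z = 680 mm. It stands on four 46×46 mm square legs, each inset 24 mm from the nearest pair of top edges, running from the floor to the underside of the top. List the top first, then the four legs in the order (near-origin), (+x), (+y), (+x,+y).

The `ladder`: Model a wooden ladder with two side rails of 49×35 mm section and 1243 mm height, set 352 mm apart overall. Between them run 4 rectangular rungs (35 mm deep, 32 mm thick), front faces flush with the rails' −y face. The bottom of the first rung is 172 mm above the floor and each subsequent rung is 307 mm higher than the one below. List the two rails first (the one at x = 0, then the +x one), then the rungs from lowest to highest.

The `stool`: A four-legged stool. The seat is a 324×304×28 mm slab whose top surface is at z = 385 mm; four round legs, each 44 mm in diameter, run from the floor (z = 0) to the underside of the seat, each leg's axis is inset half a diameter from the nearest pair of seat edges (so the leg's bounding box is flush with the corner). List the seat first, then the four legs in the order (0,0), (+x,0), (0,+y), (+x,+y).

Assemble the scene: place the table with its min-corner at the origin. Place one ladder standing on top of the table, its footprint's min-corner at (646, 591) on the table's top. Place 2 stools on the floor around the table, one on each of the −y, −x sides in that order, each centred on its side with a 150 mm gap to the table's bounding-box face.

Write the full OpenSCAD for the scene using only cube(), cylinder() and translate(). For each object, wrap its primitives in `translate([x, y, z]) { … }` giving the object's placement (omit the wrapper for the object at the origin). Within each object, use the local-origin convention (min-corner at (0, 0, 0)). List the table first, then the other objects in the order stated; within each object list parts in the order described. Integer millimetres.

translate([0, 0, 639]) cube([1318, 852, 41]);
translate([24, 24, 0]) cube([46, 46, 639]);
translate([1248, 24, 0]) cube([46, 46, 639]);
translate([24, 782, 0]) cube([46, 46, 639]);
translate([1248, 782, 0]) cube([46, 46, 639]);
translate([646, 591, 680]) {
  cube([49, 35, 1243]);
  translate([303, 0, 0]) cube([49, 35, 1243]);
  translate([49, 0, 172]) cube([254, 35, 32]);
  translate([49, 0, 479]) cube([254, 35, 32]);
  translate([49, 0, 786]) cube([254, 35, 32]);
  translate([49, 0, 1093]) cube([254, 35, 32]);
}
translate([497, -454, 0]) {
  translate([0, 0, 357]) cube([324, 304, 28]);
  translate([22, 22, 0]) cylinder(h = 357, r = 22);
  translate([302, 22, 0]) cylinder(h = 357, r = 22);
  translate([22, 282, 0]) cylinder(h = 357, r = 22);
  translate([302, 282, 0]) cylinder(h = 357, r = 22);
}
translate([-474, 274, 0]) {
  translate([0, 0, 357]) cube([324, 304, 28]);
  translate([22, 22, 0]) cylinder(h = 357, r = 22);
  translate([302, 22, 0]) cylinder(h = 357, r = 22);
  translate([22, 282, 0]) cylinder(h = 357, r = 22);
  translate([302, 282, 0]) cylinder(h = 357, r = 22);
}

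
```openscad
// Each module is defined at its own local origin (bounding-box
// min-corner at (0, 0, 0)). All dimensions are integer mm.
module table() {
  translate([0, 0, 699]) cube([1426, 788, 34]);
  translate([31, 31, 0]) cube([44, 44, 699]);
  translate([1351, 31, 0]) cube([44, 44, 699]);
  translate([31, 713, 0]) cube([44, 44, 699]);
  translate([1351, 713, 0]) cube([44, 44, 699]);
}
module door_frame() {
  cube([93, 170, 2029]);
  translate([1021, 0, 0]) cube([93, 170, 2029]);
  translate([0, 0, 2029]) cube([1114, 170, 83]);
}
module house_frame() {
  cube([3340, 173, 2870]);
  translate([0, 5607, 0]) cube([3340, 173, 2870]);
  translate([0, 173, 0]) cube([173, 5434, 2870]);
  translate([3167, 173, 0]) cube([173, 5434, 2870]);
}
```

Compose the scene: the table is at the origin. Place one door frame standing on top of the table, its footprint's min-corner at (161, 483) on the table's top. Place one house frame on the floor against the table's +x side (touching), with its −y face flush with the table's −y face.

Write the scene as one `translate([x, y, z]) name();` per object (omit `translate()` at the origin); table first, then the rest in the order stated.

table();
translate([161, 483, 733]) door_frame();
translate([1426, 0, 0]) house_frame();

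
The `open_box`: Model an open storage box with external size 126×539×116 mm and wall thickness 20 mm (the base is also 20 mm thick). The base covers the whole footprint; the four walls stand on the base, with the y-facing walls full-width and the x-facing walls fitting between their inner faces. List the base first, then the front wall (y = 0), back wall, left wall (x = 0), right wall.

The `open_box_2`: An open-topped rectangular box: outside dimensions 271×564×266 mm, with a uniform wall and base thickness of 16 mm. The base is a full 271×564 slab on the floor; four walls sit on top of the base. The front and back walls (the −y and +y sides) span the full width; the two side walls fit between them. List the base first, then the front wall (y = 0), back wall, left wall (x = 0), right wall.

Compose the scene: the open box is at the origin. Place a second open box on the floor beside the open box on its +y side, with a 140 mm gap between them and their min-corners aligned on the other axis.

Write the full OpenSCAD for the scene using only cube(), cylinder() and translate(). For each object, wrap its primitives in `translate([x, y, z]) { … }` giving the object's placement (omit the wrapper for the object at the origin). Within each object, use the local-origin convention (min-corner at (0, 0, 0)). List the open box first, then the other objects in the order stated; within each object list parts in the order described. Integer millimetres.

cube([126, 539, 20]);
translate([0, 0, 20]) cube([126, 20, 96]);
translate([0, 519, 20]) cube([126, 20, 96]);
translate([0, 20, 20]) cube([20, 499, 96]);
translate([106, 20, 20]) cube([20, 499, 96]);
translate([0, 679, 0]) {
  cube([271, 564, 16]);
  translate([0, 0, 16]) cube([271, 16, 250]);
  translate([0, 548, 16]) cube([271, 16, 250]);
  translate([0, 16, 16]) cube([16, 532, 250]);
  translate([255, 16, 16]) cube([16, 532, 250]);
}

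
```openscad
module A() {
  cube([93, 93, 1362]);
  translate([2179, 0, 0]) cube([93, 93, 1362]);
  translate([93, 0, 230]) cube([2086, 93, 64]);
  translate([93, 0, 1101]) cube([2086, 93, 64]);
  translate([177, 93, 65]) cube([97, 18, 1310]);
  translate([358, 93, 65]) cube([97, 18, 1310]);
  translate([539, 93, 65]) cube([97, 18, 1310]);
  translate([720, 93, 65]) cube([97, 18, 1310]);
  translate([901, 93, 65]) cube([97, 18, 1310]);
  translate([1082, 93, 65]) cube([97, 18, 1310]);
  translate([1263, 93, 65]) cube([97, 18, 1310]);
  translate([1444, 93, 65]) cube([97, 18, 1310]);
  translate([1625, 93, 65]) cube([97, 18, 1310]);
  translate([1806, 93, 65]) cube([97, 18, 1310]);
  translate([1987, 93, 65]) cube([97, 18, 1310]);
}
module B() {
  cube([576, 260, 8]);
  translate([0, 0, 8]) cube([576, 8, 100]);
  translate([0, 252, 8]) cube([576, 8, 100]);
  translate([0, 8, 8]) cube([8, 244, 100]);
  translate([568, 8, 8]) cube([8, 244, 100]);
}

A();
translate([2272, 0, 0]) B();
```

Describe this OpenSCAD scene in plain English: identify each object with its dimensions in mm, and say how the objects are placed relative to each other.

A is a fence section. Two 93×93 mm posts, 1362 mm tall, stand on the floor with a clear span of 2086 mm between their inner faces. Two horizontal rails of 93×64 mm section span the gap between the posts with their undersides at z = 230 mm and z = 1101 mm, flush with the posts' −y face. 11 pickets, each 97 mm wide, 18 mm thick and 1310 mm tall, are fixed to the +y face of the rails with their bottoms at z = 65 mm, evenly spaced across the span with equal gaps (rounded down to the nearest mm) at the −x end and between each pair — any rounding remainder accumulates at the +x end.

B is an open-topped rectangular box: outside dimensions 576×260×108 mm, with a uniform wall and base thickness of 8 mm. The base is a full 576×260 slab on the floor; four walls sit on top of the base. The front and back walls (the −y and +y sides) span the full width; the two side walls fit between them.

The open box is against the fence section's +x side, with their −y faces flush.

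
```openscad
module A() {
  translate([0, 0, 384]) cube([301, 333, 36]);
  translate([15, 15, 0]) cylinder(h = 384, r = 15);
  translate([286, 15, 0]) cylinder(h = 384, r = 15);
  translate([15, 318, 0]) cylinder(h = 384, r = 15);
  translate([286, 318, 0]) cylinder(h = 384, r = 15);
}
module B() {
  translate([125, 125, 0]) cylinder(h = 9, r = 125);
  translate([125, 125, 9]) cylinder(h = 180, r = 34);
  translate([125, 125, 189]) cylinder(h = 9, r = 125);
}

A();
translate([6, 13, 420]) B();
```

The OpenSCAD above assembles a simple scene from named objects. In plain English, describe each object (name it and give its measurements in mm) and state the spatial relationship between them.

A is a four-legged stool. The seat is a 301×333×36 mm slab whose top surface is at z = 420 mm; four round legs, each 30 mm in diameter, run from the floor (z = 0) to the underside of the seat, each leg's axis is inset half a diameter from the nearest pair of seat edges (so the leg's bounding box is flush with the corner).

B is a spool: two coaxial disc flanges of radius 125 mm and thickness 9 mm, joined by a core cylinder of radius 34 mm and height 180 mm. The lower flange rests on z = 0 and the three cylinders share a vertical axis.

The spool is on top of the stool.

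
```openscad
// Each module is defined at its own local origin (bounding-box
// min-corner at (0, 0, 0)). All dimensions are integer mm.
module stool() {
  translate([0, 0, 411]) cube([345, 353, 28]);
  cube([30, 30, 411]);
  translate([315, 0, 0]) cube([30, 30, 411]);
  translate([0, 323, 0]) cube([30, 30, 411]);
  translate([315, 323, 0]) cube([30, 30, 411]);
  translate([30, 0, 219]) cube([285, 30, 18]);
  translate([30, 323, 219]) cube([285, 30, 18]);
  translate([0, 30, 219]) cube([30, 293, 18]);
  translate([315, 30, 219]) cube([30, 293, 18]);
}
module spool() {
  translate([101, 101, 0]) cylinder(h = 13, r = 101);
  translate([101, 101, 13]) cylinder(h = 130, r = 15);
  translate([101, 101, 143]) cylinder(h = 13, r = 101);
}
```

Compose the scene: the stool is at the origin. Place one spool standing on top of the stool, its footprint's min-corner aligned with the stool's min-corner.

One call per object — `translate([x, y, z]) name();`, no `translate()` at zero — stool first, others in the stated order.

stool();
translate([0, 0, 439]) spool();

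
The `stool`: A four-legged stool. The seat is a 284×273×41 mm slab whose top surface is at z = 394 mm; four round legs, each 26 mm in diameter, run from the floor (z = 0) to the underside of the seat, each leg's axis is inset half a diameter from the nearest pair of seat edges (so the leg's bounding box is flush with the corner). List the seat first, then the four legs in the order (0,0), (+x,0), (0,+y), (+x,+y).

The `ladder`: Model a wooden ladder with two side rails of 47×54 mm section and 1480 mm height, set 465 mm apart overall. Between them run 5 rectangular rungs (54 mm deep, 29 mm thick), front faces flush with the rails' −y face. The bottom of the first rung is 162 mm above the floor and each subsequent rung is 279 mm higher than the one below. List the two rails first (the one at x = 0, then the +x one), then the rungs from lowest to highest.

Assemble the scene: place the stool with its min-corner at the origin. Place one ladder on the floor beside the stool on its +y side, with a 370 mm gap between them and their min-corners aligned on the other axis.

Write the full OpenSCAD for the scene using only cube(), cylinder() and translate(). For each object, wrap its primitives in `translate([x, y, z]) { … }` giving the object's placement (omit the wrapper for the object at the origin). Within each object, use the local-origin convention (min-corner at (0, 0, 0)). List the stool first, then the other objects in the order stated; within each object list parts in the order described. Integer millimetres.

translate([0, 0, 353]) cube([284, 273, 41]);
translate([13, 13, 0]) cylinder(h = 353, r = 13);
translate([271, 13, 0]) cylinder(h = 353, r = 13);
translate([13, 260, 0]) cylinder(h = 353, r = 13);
translate([271, 260, 0]) cylinder(h = 353, r = 13);
translate([0, 643, 0]) {
  cube([47, 54, 1480]);
  translate([418, 0, 0]) cube([47, 54, 1480]);
  translate([47, 0, 162]) cube([371, 54, 29]);
  translate([47, 0, 441]) cube([371, 54, 29]);
  translate([47, 0, 720]) cube([371, 54, 29]);
  translate([47, 0, 999]) cube([371, 54, 29]);
  translate([47, 0, 1278]) cube([371, 54, 29]);
}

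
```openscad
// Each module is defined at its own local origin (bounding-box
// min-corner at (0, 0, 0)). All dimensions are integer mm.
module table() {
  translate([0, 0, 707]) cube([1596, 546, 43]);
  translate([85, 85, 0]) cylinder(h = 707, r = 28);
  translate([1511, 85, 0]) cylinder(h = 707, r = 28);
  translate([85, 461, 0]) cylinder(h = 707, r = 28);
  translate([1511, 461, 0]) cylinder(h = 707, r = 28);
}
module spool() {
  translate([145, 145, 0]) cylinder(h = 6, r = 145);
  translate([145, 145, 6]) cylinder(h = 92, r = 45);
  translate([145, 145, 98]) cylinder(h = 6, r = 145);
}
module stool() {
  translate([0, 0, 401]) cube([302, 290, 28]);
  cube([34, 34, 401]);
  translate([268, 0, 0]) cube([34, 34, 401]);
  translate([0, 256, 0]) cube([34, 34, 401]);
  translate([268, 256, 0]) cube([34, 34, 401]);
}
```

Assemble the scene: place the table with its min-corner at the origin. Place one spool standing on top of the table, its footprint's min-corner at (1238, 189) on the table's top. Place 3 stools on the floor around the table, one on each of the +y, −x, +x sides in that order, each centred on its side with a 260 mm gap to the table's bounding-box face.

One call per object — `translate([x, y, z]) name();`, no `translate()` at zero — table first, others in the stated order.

table();
translate([1238, 189, 750]) spool();
translate([647, 806, 0]) stool();
translate([-562, 128, 0]) stool();
translate([1856, 128, 0]) stool();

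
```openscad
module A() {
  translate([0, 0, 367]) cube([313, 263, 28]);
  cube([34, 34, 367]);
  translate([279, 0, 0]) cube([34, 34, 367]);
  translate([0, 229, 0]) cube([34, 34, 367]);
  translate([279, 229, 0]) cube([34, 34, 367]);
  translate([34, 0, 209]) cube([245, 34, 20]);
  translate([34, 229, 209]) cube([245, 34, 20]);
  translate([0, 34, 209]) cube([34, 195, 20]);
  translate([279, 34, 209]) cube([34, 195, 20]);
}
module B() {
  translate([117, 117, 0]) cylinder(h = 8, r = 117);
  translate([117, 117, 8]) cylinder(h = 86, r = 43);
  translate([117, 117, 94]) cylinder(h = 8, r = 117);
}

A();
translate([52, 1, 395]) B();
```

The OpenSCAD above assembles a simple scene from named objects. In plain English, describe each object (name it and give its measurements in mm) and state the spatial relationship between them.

A is a four-legged stool. The seat is a 313×263×28 mm slab whose top surface is at z = 395 mm; four square legs, each 34×34 mm in cross-section, run from the floor (z = 0) to the underside of the seat, each flush with a corner of the seat. Four stretchers, 34 mm wide and 20 mm tall, connect adjacent legs with their undersides at z = 209 mm, each running between the inner faces of the legs it joins and aligned with the legs' outer faces on the other axis.

B is a spool: two coaxial disc flanges of radius 117 mm and thickness 8 mm, joined by a core cylinder of radius 43 mm and height 86 mm. The lower flange rests on z = 0 and the three cylinders share a vertical axis.

The spool is on top of the stool.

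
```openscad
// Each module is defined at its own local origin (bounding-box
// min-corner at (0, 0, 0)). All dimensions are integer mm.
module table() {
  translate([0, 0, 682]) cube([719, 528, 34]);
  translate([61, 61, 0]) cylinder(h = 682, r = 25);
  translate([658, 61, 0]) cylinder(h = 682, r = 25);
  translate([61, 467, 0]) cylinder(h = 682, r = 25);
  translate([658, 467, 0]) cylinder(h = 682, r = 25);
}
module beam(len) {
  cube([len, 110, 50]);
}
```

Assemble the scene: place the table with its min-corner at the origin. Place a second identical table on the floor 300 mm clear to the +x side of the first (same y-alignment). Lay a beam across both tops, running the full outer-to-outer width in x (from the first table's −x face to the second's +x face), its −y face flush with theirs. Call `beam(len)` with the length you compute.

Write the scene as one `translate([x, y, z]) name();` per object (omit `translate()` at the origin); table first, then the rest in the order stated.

table();
translate([1019, 0, 0]) table();
translate([0, 0, 716]) beam(1738);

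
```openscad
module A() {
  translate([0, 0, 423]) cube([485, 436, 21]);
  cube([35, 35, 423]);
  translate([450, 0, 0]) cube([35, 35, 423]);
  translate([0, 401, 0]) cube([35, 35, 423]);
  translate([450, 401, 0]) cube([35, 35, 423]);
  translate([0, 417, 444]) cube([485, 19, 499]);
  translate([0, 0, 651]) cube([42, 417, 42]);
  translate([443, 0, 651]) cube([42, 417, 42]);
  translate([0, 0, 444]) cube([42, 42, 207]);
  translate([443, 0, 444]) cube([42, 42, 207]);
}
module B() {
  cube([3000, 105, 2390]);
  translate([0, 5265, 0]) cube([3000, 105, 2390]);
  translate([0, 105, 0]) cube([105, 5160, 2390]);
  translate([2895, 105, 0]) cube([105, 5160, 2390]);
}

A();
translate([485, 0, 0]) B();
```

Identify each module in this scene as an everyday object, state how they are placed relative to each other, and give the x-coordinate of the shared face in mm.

A is a chair. B is a house frame. The house frame is against the chair's +x side, with their −y faces flush. The x-coordinate of the shared face is 485 mm.

The chair's +x face and the house frame's −x face are both at x = 485 mm.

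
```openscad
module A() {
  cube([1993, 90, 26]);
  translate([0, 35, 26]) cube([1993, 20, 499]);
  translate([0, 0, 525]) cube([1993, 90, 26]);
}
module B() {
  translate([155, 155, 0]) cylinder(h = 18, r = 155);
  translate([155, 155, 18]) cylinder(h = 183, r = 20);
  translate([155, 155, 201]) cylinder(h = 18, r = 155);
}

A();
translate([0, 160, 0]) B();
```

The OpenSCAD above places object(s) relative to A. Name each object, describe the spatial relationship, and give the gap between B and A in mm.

A is an I-beam. B is a spool. The spool is on the floor beside the I-beam on its +y side. The gap between the spool and the I-beam is 70 mm.

The spool's nearest face is 70 mm from the I-beam's +y face.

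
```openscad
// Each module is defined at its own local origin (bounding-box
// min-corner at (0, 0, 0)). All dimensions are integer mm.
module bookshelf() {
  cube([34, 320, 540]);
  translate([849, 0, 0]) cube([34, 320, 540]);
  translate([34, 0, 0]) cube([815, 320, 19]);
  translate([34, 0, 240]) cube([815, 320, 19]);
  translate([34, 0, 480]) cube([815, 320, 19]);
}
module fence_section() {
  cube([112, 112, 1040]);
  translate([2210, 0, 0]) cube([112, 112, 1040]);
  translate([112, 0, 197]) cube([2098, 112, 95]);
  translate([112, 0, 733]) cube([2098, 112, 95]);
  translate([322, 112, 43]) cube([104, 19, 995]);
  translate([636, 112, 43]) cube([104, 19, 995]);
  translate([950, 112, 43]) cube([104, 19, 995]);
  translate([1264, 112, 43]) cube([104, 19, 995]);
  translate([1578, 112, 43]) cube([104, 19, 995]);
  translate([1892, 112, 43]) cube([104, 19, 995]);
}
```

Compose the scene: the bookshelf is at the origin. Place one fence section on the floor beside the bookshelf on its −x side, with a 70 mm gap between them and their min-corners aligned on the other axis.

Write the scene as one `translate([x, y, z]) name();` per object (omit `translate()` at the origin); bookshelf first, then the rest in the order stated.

bookshelf();
translate([-2392, 0, 0]) fence_section();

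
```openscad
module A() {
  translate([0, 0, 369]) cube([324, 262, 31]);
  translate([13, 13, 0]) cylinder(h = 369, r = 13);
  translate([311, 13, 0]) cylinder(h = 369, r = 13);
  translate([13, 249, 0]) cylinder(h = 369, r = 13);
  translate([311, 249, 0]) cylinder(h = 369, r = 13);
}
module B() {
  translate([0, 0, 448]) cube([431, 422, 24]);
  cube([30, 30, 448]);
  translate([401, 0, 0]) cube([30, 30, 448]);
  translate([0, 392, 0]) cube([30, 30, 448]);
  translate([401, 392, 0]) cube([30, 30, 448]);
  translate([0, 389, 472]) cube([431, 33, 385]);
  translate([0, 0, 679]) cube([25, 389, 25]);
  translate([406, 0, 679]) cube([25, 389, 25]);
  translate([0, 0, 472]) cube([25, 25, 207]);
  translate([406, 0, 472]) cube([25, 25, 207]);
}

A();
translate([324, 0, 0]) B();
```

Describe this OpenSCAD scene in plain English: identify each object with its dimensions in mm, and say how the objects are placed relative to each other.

A is a four-legged stool. The seat is a 324×262×31 mm slab whose top surface is at z = 400 mm; four round legs, each 26 mm in diameter, run from the floor (z = 0) to the underside of the seat, each leg's axis is inset half a diameter from the nearest pair of seat edges (so the leg's bounding box is flush with the corner).

B is a chair: 431×422 mm seat, 24 mm thick, top at z = 472 mm, on four 30 mm square corner legs flush with the seat edges. A 33 mm thick backrest slab spans the full seat width, extending 385 mm above the seat top, its back face flush with the seat's +y edge. Two armrests of 25×25 mm section run along each side from the seat's front edge to the front of the backrest, top faces 232 mm above the seat top and outer faces flush with the seat's x-edges; a 25×25 mm post under the front of each armrest stands on the seat at the front corner.

The chair is against the stool's +x side, with their −y faces flush.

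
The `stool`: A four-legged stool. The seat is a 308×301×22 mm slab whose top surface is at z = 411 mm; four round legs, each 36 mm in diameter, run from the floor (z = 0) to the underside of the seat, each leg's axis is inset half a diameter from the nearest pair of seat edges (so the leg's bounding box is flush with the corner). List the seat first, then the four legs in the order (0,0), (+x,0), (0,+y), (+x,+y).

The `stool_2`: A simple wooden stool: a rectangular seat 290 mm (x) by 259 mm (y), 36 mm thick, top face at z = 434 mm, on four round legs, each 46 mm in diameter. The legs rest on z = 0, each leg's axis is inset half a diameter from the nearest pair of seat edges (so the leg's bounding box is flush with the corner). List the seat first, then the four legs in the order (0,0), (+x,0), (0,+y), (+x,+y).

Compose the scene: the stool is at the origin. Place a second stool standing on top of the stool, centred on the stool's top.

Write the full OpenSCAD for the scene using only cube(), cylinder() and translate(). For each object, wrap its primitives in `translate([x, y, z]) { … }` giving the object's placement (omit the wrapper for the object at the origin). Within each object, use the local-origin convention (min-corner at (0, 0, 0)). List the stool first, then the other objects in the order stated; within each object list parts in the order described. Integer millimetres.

translate([0, 0, 389]) cube([308, 301, 22]);
translate([18, 18, 0]) cylinder(h = 389, r = 18);
translate([290, 18, 0]) cylinder(h = 389, r = 18);
translate([18, 283, 0]) cylinder(h = 389, r = 18);
translate([290, 283, 0]) cylinder(h = 389, r = 18);
translate([9, 21, 411]) {
  translate([0, 0, 398]) cube([290, 259, 36]);
  translate([23, 23, 0]) cylinder(h = 398, r = 23);
  translate([267, 23, 0]) cylinder(h = 398, r = 23);
  translate([23, 236, 0]) cylinder(h = 398, r = 23);
  translate([267, 236, 0]) cylinder(h = 398, r = 23);
}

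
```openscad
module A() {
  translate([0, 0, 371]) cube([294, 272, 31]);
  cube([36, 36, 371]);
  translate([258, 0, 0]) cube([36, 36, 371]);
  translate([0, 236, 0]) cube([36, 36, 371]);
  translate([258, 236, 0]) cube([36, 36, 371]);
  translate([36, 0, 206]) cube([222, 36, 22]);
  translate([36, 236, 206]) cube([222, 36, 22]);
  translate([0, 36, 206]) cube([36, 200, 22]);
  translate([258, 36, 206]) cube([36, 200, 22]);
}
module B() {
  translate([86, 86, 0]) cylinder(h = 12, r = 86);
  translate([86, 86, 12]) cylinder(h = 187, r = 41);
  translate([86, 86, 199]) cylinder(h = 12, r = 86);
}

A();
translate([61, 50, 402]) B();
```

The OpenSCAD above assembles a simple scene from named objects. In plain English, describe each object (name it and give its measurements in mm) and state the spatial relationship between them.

A is a four-legged stool. The seat is 294×272 mm, 31 mm thick, top at z = 402 mm. It stands on four square legs, each 36×36 mm in cross-section, from z = 0 to the seat underside, each flush with a corner of the seat. Four stretchers, 36 mm wide and 22 mm tall, connect adjacent legs with their undersides at z = 206 mm, each running between the inner faces of the legs it joins and aligned with the legs' outer faces on the other axis.

B is a spool: two coaxial disc flanges of radius 86 mm and thickness 12 mm, joined by a core cylinder of radius 41 mm and height 187 mm. The lower flange rests on z = 0 and the three cylinders share a vertical axis.

The spool is on top of the stool, centred.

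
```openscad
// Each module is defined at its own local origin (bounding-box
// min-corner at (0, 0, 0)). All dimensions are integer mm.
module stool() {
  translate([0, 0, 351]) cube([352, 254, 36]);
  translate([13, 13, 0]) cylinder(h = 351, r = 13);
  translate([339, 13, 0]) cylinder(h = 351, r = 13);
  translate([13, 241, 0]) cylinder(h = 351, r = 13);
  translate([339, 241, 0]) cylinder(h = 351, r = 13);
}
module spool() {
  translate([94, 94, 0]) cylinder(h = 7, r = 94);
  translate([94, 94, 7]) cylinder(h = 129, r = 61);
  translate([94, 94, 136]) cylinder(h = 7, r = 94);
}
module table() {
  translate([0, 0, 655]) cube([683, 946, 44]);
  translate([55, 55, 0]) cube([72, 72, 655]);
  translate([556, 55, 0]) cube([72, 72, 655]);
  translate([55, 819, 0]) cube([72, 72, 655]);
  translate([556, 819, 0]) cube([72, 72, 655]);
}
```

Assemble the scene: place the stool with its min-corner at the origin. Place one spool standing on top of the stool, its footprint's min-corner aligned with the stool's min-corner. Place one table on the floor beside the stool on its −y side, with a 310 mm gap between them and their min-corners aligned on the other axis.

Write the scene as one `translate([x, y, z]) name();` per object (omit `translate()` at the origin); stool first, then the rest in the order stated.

stool();
translate([0, 0, 387]) spool();
translate([0, -1256, 0]) table();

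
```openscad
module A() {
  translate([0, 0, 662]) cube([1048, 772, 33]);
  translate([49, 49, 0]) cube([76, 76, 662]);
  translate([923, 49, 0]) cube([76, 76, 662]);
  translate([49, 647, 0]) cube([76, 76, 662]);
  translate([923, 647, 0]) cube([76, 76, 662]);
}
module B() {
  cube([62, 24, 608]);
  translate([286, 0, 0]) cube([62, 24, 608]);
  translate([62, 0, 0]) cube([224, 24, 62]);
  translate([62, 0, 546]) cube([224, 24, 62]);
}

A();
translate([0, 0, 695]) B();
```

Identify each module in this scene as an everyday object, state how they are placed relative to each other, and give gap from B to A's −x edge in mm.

A is a table. B is a picture frame. The picture frame is on top of the table. The gap from the picture frame to the table's −x edge is 0 mm.

The picture frame's min-x is at 0; the table's min-x is 0; gap = 0 mm.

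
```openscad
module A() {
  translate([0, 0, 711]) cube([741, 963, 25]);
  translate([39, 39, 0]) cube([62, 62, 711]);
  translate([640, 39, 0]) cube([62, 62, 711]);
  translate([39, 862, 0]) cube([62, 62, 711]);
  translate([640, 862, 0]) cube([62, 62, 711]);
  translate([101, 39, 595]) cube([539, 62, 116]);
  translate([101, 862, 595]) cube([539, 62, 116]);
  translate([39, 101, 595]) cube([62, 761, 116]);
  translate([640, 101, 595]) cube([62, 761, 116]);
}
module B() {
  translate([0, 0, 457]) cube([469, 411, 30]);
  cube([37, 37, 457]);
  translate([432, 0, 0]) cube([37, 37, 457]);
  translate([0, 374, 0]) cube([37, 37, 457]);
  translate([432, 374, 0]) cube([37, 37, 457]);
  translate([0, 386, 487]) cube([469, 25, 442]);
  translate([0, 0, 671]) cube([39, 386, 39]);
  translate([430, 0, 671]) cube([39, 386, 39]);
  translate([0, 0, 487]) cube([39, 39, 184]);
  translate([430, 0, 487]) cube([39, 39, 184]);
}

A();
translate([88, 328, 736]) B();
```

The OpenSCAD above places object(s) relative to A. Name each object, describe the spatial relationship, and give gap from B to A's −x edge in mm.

The chair's min-x is at 88; the table's min-x is 0; gap = 88 mm.

A is a table. B is a chair. The chair is on top of the table. The gap from the chair to the table's −x edge is 88 mm.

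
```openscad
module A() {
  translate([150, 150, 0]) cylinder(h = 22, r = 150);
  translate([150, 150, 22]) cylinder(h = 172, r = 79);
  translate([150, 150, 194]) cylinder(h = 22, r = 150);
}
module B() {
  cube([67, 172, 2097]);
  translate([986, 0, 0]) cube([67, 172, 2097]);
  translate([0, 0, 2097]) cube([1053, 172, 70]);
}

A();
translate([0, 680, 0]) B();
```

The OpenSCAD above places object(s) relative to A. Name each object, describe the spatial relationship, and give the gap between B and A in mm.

The door frame's nearest face is 380 mm from the spool's +y face.

A is a spool. B is a door frame. The door frame is on the floor beside the spool on its +y side. The gap between the door frame and the spool is 380 mm.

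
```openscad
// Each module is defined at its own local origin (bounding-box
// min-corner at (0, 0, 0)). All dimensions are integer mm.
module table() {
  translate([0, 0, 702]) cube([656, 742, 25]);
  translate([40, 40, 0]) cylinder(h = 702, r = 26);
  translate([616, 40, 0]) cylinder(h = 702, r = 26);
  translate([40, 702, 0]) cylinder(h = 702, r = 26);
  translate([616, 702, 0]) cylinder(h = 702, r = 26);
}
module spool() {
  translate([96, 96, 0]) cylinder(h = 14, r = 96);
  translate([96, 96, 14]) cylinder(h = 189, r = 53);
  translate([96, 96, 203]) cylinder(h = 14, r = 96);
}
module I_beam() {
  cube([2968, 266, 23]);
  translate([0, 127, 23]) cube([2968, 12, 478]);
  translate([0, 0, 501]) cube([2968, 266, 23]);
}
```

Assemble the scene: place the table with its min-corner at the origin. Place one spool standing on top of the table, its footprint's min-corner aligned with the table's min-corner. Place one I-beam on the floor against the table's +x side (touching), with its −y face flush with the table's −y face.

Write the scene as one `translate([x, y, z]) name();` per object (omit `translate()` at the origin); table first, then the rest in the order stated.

table();
translate([0, 0, 727]) spool();
translate([656, 0, 0]) I_beam();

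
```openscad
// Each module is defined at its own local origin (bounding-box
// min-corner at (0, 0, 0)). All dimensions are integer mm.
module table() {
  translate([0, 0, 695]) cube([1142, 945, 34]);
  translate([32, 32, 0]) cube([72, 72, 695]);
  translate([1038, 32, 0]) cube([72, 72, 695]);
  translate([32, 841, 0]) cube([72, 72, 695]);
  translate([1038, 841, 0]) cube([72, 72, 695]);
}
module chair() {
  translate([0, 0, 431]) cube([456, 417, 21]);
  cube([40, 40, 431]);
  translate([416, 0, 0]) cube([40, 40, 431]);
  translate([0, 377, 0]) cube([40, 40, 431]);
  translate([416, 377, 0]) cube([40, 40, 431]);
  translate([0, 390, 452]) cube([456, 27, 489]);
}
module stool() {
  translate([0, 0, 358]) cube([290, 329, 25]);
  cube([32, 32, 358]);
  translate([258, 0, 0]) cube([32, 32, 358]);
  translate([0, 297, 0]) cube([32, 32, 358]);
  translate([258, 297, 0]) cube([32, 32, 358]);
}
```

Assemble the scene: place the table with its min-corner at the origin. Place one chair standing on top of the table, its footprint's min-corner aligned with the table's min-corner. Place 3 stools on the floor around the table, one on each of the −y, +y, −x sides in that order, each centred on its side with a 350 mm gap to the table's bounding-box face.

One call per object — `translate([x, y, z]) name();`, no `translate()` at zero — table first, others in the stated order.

table();
translate([0, 0, 729]) chair();
translate([426, -679, 0]) stool();
translate([426, 1295, 0]) stool();
translate([-640, 308, 0]) stool();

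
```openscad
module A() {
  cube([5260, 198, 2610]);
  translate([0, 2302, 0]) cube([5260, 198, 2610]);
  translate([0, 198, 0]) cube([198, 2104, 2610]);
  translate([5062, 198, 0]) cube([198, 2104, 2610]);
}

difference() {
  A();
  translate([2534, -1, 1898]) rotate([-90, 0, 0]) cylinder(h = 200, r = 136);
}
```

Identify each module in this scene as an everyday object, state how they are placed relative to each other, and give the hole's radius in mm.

The subtracted cylinder has r = 136 mm.

A is a house frame. The house frame has a circular hole through its front wall. The hole's radius is 136 mm.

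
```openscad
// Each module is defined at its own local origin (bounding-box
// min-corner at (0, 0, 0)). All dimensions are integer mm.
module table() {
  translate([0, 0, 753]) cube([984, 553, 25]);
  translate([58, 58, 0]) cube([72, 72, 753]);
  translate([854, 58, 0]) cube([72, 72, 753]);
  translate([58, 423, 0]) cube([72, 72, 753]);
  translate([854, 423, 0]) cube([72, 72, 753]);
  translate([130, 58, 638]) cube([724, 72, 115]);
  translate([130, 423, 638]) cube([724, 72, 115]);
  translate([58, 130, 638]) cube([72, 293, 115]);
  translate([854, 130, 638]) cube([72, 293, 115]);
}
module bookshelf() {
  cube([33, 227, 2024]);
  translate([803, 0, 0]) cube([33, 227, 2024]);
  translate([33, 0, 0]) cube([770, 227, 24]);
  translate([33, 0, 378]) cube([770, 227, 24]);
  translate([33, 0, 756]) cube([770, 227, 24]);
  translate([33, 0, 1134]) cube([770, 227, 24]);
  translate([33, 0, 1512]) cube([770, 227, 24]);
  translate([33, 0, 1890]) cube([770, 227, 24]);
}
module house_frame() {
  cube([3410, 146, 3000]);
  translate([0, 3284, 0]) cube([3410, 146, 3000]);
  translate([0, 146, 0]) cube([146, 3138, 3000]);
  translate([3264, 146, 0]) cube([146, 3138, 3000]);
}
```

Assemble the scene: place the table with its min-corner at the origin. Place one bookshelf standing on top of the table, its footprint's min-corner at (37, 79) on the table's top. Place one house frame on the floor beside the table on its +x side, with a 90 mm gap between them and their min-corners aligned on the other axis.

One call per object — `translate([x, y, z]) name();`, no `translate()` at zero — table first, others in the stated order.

table();
translate([37, 79, 778]) bookshelf();
translate([1074, 0, 0]) house_frame();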